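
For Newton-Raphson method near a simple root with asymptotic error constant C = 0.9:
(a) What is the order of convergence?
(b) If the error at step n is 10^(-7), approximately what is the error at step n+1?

(a) Newton-Raphson has quadratic (order 2) convergence near simple roots.
    This means |e_{n+1}| ≈ C|e_n|².

(b) With |e_n| = 10^(-7) and C = 0.9:
    |e_{n+1}| ≈ 0.9 × (10^(-7))² = 0.9 × 10^(-14)

(a) 2 (quadratic); (b) |e_{n+1}| ≈ 9.000e-15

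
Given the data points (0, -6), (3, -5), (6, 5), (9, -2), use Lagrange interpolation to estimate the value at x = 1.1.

Lagrange interpolation formula:
P(x) = Σ yᵢ × Lᵢ(x)
where Lᵢ(x) = Π_{j≠i} (x - xⱼ)/(xᵢ - xⱼ)

L_0(1.1) = (1.1 - 3)/(0 - 3) × (1.1 - 6)/(0 - 6) × (1.1 - 9)/(0 - 9) = 0.454006
L_1(1.1) = (1.1 - 0)/(3 - 0) × (1.1 - 6)/(3 - 6) × (1.1 - 9)/(3 - 9) = 0.788537
L_2(1.1) = (1.1 - 0)/(6 - 0) × (1.1 - 3)/(6 - 3) × (1.1 - 9)/(6 - 9) = -0.305759
L_3(1.1) = (1.1 - 0)/(9 - 0) × (1.1 - 3)/(9 - 3) × (1.1 - 6)/(9 - 6) = 0.063216

P(1.1) = (-6)×L_0(1.1) + (-5)×L_1(1.1) + 5×L_2(1.1) + (-2)×L_3(1.1)
P(1.1) = -8.321951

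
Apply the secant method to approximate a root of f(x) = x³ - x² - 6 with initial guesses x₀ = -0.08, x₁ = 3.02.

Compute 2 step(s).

f(x) = x³ - x² - 6
x₀ = -0.08, x₁ = 3.02

Secant formula: x_{n+1} = x_n - f(x_n)(x_n - x_{n-1})/(f(x_n) - f(x_{n-1}))

Iteration 1:
  f(-0.080000) = -6.006912
  f(3.020000) = 12.423208
  x_2 = 3.020000 - 12.423208×(3.020000 - (-0.080000))/(12.423208 - (-6.006912))
       = 0.930380
Iteration 2:
  f(3.020000) = 12.423208
  f(0.930380) = -6.060263
  x_3 = 0.930380 - (-6.060263)×(0.930380 - 3.020000)/(-6.060263 - 12.423208)
       = 1.615514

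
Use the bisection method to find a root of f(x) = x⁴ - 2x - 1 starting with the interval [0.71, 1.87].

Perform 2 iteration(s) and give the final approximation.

f(x) = x⁴ - 2x - 1
Initial interval: [0.71, 1.87]

Iteration 1:
  c_1 = (0.710000 + 1.870000)/2 = 1.290000
  f(c_1) = f(1.290000) = -0.810771
  f(a) × f(c) ≥ 0, new interval: [1.290000, 1.870000]
Iteration 2:
  c_2 = (1.290000 + 1.870000)/2 = 1.580000
  f(c_2) = f(1.580000) = 2.072013
  f(a) × f(c) < 0, new interval: [1.290000, 1.580000]

After 2 iteration(s), the approximation is c_2 = 1.580000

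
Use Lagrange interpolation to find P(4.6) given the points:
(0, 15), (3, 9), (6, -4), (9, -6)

Lagrange interpolation formula:
P(x) = Σ yᵢ × Lᵢ(x)
where Lᵢ(x) = Π_{j≠i} (x - xⱼ)/(xᵢ - xⱼ)

L_0(4.6) = (4.6 - 3)/(0 - 3) × (4.6 - 6)/(0 - 6) × (4.6 - 9)/(0 - 9) = -0.060840
L_1(4.6) = (4.6 - 0)/(3 - 0) × (4.6 - 6)/(3 - 6) × (4.6 - 9)/(3 - 9) = 0.524741
L_2(4.6) = (4.6 - 0)/(6 - 0) × (4.6 - 3)/(6 - 3) × (4.6 - 9)/(6 - 9) = 0.599704
L_3(4.6) = (4.6 - 0)/(9 - 0) × (4.6 - 3)/(9 - 3) × (4.6 - 6)/(9 - 6) = -0.063605

P(4.6) = 15×L_0(4.6) + 9×L_1(4.6) + (-4)×L_2(4.6) + (-6)×L_3(4.6)
P(4.6) = 1.792889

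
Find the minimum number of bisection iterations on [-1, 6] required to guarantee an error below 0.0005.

We need (b-a)/2^n ≤ 0.0005
(6 - (-1))/2^n ≤ 0.0005
7/2^n ≤ 0.0005
2^n ≥ 14000
n ≥ log₂(14000) = 13.77
n ≥ 14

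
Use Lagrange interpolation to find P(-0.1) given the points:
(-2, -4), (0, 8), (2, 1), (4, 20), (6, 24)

Lagrange interpolation formula:
P(x) = Σ yᵢ × Lᵢ(x)
where Lᵢ(x) = Π_{j≠i} (x - xⱼ)/(xᵢ - xⱼ)

L_0(-0.1) = (-0.1 - 0)/(-2 - 0) × (-0.1 - 2)/(-2 - 2) × (-0.1 - 4)/(-2 - 4) × (-0.1 - 6)/(-2 - 6) = 0.013677
L_1(-0.1) = (-0.1 - (-2))/(0 - (-2)) × (-0.1 - 2)/(0 - 2) × (-0.1 - 4)/(0 - 4) × (-0.1 - 6)/(0 - 6) = 1.039478
L_2(-0.1) = (-0.1 - (-2))/(2 - (-2)) × (-0.1 - 0)/(2 - 0) × (-0.1 - 4)/(2 - 4) × (-0.1 - 6)/(2 - 6) = -0.074248
L_3(-0.1) = (-0.1 - (-2))/(4 - (-2)) × (-0.1 - 0)/(4 - 0) × (-0.1 - 2)/(4 - 2) × (-0.1 - 6)/(4 - 6) = 0.025353
L_4(-0.1) = (-0.1 - (-2))/(6 - (-2)) × (-0.1 - 0)/(6 - 0) × (-0.1 - 2)/(6 - 2) × (-0.1 - 4)/(6 - 4) = -0.004260

P(-0.1) = (-4)×L_0(-0.1) + 8×L_1(-0.1) + 1×L_2(-0.1) + 20×L_3(-0.1) + 24×L_4(-0.1)
P(-0.1) = 8.591686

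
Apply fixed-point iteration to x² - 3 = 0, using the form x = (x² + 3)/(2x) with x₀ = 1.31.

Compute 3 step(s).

Equation: x² - 3 = 0
Fixed-point form: x = (x² + 3)/(2x)
x₀ = 1.31

x_1 = g(1.310000) = 1.800038
x_2 = g(1.800038) = 1.733335
x_3 = g(1.733335) = 1.732051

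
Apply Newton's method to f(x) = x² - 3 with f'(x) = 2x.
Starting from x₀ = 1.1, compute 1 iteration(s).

f(x) = x² - 3
f'(x) = 2x
x₀ = 1.1

Newton-Raphson formula: x_{n+1} = x_n - f(x_n)/f'(x_n)

Iteration 1:
  f(1.100000) = -1.790000
  f'(1.100000) = 2.200000
  x_1 = 1.100000 - (-1.790000)/2.200000 = 1.913636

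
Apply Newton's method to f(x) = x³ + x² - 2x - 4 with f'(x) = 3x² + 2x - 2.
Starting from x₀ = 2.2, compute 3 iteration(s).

f(x) = x³ + x² - 2x - 4
f'(x) = 3x² + 2x - 2
x₀ = 2.2

Newton-Raphson formula: x_{n+1} = x_n - f(x_n)/f'(x_n)

Iteration 1:
  f(2.200000) = 7.088000
  f'(2.200000) = 16.920000
  x_1 = 2.200000 - 7.088000/16.920000 = 1.781087
Iteration 2:
  f(1.781087) = 1.260193
  f'(1.781087) = 11.078993
  x_2 = 1.781087 - 1.260193/11.078993 = 1.667341
Iteration 3:
  f(1.667341) = 0.080599
  f'(1.667341) = 9.674764
  x_3 = 1.667341 - 0.080599/9.674764 = 1.659011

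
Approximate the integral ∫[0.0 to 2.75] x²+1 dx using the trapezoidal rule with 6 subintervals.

f(x) = x²+1
a = 0.0, b = 2.75, n = 6
h = (b - a)/n = 0.458333

Trapezoidal rule: (h/2)[f(x₀) + 2f(x₁) + 2f(x₂) + ... + f(xₙ)]

x_0 = 0.0000, f(x_0) = 1.000000, coefficient = 1
x_1 = 0.4583, f(x_1) = 1.210069, coefficient = 2
x_2 = 0.9167, f(x_2) = 1.840278, coefficient = 2
x_3 = 1.3750, f(x_3) = 2.890625, coefficient = 2
x_4 = 1.8333, f(x_4) = 4.361111, coefficient = 2
x_5 = 2.2917, f(x_5) = 6.251736, coefficient = 2
x_6 = 2.7500, f(x_6) = 8.562500, coefficient = 1

I ≈ (0.458333/2) × 42.670139 = 9.778573
Exact value: 9.682292
Error: 0.096282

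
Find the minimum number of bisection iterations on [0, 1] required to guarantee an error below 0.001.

We need (b-a)/2^n ≤ 0.001
(1 - 0)/2^n ≤ 0.001
1/2^n ≤ 0.001
2^n ≥ 1000
n ≥ log₂(1000) = 9.97
n ≥ 10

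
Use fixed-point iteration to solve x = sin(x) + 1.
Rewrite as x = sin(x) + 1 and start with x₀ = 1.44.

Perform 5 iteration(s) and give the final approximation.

Equation: x = sin(x) + 1
Fixed-point form: x = sin(x) + 1
x₀ = 1.44

x_1 = g(1.440000) = 1.991458
x_2 = g(1.991458) = 1.912819
x_3 = g(1.912819) = 1.942078
x_4 = g(1.942078) = 1.931863
x_5 = g(1.931863) = 1.935521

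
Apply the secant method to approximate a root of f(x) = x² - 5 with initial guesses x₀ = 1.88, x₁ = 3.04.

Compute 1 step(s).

f(x) = x² - 5
x₀ = 1.88, x₁ = 3.04

Secant formula: x_{n+1} = x_n - f(x_n)(x_n - x_{n-1})/(f(x_n) - f(x_{n-1}))

Iteration 1:
  f(1.880000) = -1.465600
  f(3.040000) = 4.241600
  x_2 = 3.040000 - 4.241600×(3.040000 - 1.880000)/(4.241600 - (-1.465600))
       = 2.177886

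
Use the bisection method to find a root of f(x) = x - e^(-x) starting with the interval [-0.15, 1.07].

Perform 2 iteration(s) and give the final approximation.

f(x) = x - e^(-x)
Initial interval: [-0.15, 1.07]

Iteration 1:
  c_1 = (-0.150000 + 1.070000)/2 = 0.460000
  f(c_1) = f(0.460000) = -0.171284
  f(a) × f(c) ≥ 0, new interval: [0.460000, 1.070000]
Iteration 2:
  c_2 = (0.460000 + 1.070000)/2 = 0.765000
  f(c_2) = f(0.765000) = 0.299666
  f(a) × f(c) < 0, new interval: [0.460000, 0.765000]

After 2 iteration(s), the approximation is c_2 = 0.765000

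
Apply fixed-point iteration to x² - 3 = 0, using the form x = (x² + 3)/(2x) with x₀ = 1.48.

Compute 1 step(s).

Equation: x² - 3 = 0
Fixed-point form: x = (x² + 3)/(2x)
x₀ = 1.48

x_1 = g(1.480000) = 1.753514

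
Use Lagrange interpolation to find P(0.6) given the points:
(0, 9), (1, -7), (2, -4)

Lagrange interpolation formula:
P(x) = Σ yᵢ × Lᵢ(x)
where Lᵢ(x) = Π_{j≠i} (x - xⱼ)/(xᵢ - xⱼ)

L_0(0.6) = (0.6 - 1)/(0 - 1) × (0.6 - 2)/(0 - 2) = 0.280000
L_1(0.6) = (0.6 - 0)/(1 - 0) × (0.6 - 2)/(1 - 2) = 0.840000
L_2(0.6) = (0.6 - 0)/(2 - 0) × (0.6 - 1)/(2 - 1) = -0.120000

P(0.6) = 9×L_0(0.6) + (-7)×L_1(0.6) + (-4)×L_2(0.6)
P(0.6) = -2.880000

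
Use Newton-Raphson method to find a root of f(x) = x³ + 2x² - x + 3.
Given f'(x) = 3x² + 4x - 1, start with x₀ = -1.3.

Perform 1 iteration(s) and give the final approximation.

f(x) = x³ + 2x² - x + 3
f'(x) = 3x² + 4x - 1
x₀ = -1.3

Newton-Raphson formula: x_{n+1} = x_n - f(x_n)/f'(x_n)

Iteration 1:
  f(-1.300000) = 5.483000
  f'(-1.300000) = -1.130000
  x_1 = -1.300000 - 5.483000/(-1.130000) = 3.552212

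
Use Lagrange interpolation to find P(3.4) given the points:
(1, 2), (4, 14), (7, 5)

Lagrange interpolation formula:
P(x) = Σ yᵢ × Lᵢ(x)
where Lᵢ(x) = Π_{j≠i} (x - xⱼ)/(xᵢ - xⱼ)

L_0(3.4) = (3.4 - 4)/(1 - 4) × (3.4 - 7)/(1 - 7) = 0.120000
L_1(3.4) = (3.4 - 1)/(4 - 1) × (3.4 - 7)/(4 - 7) = 0.960000
L_2(3.4) = (3.4 - 1)/(7 - 1) × (3.4 - 4)/(7 - 4) = -0.080000

P(3.4) = 2×L_0(3.4) + 14×L_1(3.4) + 5×L_2(3.4)
P(3.4) = 13.280000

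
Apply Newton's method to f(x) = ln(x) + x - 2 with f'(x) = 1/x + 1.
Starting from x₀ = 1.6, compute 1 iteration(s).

f(x) = ln(x) + x - 2
f'(x) = 1/x + 1
x₀ = 1.6

Newton-Raphson formula: x_{n+1} = x_n - f(x_n)/f'(x_n)

Iteration 1:
  f(1.600000) = 0.070004
  f'(1.600000) = 1.625000
  x_1 = 1.600000 - 0.070004/1.625000 = 1.556921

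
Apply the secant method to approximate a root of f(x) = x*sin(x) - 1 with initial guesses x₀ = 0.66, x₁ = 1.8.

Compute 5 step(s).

f(x) = x*sin(x) - 1
x₀ = 0.66, x₁ = 1.8

Secant formula: x_{n+1} = x_n - f(x_n)(x_n - x_{n-1})/(f(x_n) - f(x_{n-1}))

Iteration 1:
  f(0.660000) = -0.595343
  f(1.800000) = 0.752926
  x_2 = 1.800000 - 0.752926×(1.800000 - 0.660000)/(0.752926 - (-0.595343))
       = 1.163380
Iteration 2:
  f(1.800000) = 0.752926
  f(1.163380) = 0.068154
  x_3 = 1.163380 - 0.068154×(1.163380 - 1.800000)/(0.068154 - 0.752926)
       = 1.100018
Iteration 3:
  f(1.163380) = 0.068154
  f(1.100018) = -0.019647
  x_4 = 1.100018 - (-0.019647)×(1.100018 - 1.163380)/(-0.019647 - 0.068154)
       = 1.114196
Iteration 4:
  f(1.100018) = -0.019647
  f(1.114196) = 0.000054
  x_5 = 1.114196 - 0.000054×(1.114196 - 1.100018)/(0.000054 - (-0.019647))
       = 1.114157
Iteration 5:
  f(1.114196) = 0.000054
  f(1.114157) = 0.000000
  x_6 = 1.114157 - 0.000000×(1.114157 - 1.114196)/(0.000000 - 0.000054)
       = 1.114157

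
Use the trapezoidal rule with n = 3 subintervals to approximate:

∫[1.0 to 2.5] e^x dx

f(x) = e^x
a = 1.0, b = 2.5, n = 3
h = (b - a)/n = 0.500000

Trapezoidal rule: (h/2)[f(x₀) + 2f(x₁) + 2f(x₂) + ... + f(xₙ)]

x_0 = 1.0000, f(x_0) = 2.718282, coefficient = 1
x_1 = 1.5000, f(x_1) = 4.481689, coefficient = 2
x_2 = 2.0000, f(x_2) = 7.389056, coefficient = 2
x_3 = 2.5000, f(x_3) = 12.182494, coefficient = 1

I ≈ (0.500000/2) × 38.642266 = 9.660567
Exact value: 9.464212
Error: 0.196354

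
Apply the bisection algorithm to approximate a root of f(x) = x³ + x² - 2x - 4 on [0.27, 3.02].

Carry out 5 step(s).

f(x) = x³ + x² - 2x - 4
Initial interval: [0.27, 3.02]

Iteration 1:
  c_1 = (0.270000 + 3.020000)/2 = 1.645000
  f(c_1) = f(1.645000) = -0.132564
  f(a) × f(c) ≥ 0, new interval: [1.645000, 3.020000]
Iteration 2:
  c_2 = (1.645000 + 3.020000)/2 = 2.332500
  f(c_2) = f(2.332500) = 9.465654
  f(a) × f(c) < 0, new interval: [1.645000, 2.332500]
Iteration 3:
  c_3 = (1.645000 + 2.332500)/2 = 1.988750
  f(c_3) = f(1.988750) = 3.843385
  f(a) × f(c) < 0, new interval: [1.645000, 1.988750]
Iteration 4:
  c_4 = (1.645000 + 1.988750)/2 = 1.816875
  f(c_4) = f(1.816875) = 1.664852
  f(a) × f(c) < 0, new interval: [1.645000, 1.816875]
Iteration 5:
  c_5 = (1.645000 + 1.816875)/2 = 1.730938
  f(c_5) = f(1.730938) = 0.720409
  f(a) × f(c) < 0, new interval: [1.645000, 1.730938]

After 5 iteration(s), the approximation is c_5 = 1.730938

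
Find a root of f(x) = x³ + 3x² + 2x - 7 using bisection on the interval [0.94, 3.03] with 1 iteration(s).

f(x) = x³ + 3x² + 2x - 7
Initial interval: [0.94, 3.03]

Iteration 1:
  c_1 = (0.940000 + 3.030000)/2 = 1.985000
  f(c_1) = f(1.985000) = 16.612022
  f(a) × f(c) < 0, new interval: [0.940000, 1.985000]

After 1 iteration(s), the approximation is c_1 = 1.985000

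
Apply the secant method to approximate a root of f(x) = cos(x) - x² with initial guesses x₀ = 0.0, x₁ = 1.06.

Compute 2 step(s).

f(x) = cos(x) - x²
x₀ = 0.0, x₁ = 1.06

Secant formula: x_{n+1} = x_n - f(x_n)(x_n - x_{n-1})/(f(x_n) - f(x_{n-1}))

Iteration 1:
  f(0.000000) = 1.000000
  f(1.060000) = -0.634728
  x_2 = 1.060000 - (-0.634728)×(1.060000 - 0.000000)/(-0.634728 - 1.000000)
       = 0.648426
Iteration 2:
  f(1.060000) = -0.634728
  f(0.648426) = 0.376579
  x_3 = 0.648426 - 0.376579×(0.648426 - 1.060000)/(0.376579 - (-0.634728))
       = 0.801683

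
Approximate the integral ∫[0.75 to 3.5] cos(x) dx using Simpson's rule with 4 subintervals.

f(x) = cos(x)
a = 0.75, b = 3.5, n = 4
h = (b - a)/n = 0.687500

Simpson's rule: (h/3)[f(x₀) + 4f(x₁) + 2f(x₂) + ... + f(xₙ)]

x_0 = 0.7500, f(x_0) = 0.731689, coefficient = 1
x_1 = 1.4375, f(x_1) = 0.132902, coefficient = 4
x_2 = 2.1250, f(x_2) = -0.526266, coefficient = 2
x_3 = 2.8125, f(x_3) = -0.946336, coefficient = 4
x_4 = 3.5000, f(x_4) = -0.936457, coefficient = 1

I ≈ (0.687500/3) × -4.511037 = -1.033779
Exact value: -1.032422
Error: 0.001357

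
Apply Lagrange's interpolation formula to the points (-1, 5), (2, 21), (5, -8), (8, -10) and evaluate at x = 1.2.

Lagrange interpolation formula:
P(x) = Σ yᵢ × Lᵢ(x)
where Lᵢ(x) = Π_{j≠i} (x - xⱼ)/(xᵢ - xⱼ)

L_0(1.2) = (1.2 - 2)/(-1 - 2) × (1.2 - 5)/(-1 - 5) × (1.2 - 8)/(-1 - 8) = 0.127605
L_1(1.2) = (1.2 - (-1))/(2 - (-1)) × (1.2 - 5)/(2 - 5) × (1.2 - 8)/(2 - 8) = 1.052741
L_2(1.2) = (1.2 - (-1))/(5 - (-1)) × (1.2 - 2)/(5 - 2) × (1.2 - 8)/(5 - 8) = -0.221630
L_3(1.2) = (1.2 - (-1))/(8 - (-1)) × (1.2 - 2)/(8 - 2) × (1.2 - 5)/(8 - 5) = 0.041284

P(1.2) = 5×L_0(1.2) + 21×L_1(1.2) + (-8)×L_2(1.2) + (-10)×L_3(1.2)
P(1.2) = 24.105778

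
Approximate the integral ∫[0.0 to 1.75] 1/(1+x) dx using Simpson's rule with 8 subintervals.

f(x) = 1/(1+x)
a = 0.0, b = 1.75, n = 8
h = (b - a)/n = 0.218750

Simpson's rule: (h/3)[f(x₀) + 4f(x₁) + 2f(x₂) + ... + f(xₙ)]

x_0 = 0.0000, f(x_0) = 1.000000, coefficient = 1
x_1 = 0.2188, f(x_1) = 0.820513, coefficient = 4
x_2 = 0.4375, f(x_2) = 0.695652, coefficient = 2
x_3 = 0.6562, f(x_3) = 0.603774, coefficient = 4
x_4 = 0.8750, f(x_4) = 0.533333, coefficient = 2
x_5 = 1.0938, f(x_5) = 0.477612, coefficient = 4
x_6 = 1.3125, f(x_6) = 0.432432, coefficient = 2
x_7 = 1.5312, f(x_7) = 0.395062, coefficient = 4
x_8 = 1.7500, f(x_8) = 0.363636, coefficient = 1

I ≈ (0.218750/3) × 13.874313 = 1.011669
Exact value: 1.011601
Error: 0.000068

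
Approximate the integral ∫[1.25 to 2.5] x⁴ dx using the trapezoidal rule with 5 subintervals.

f(x) = x⁴
a = 1.25, b = 2.5, n = 5
h = (b - a)/n = 0.250000

Trapezoidal rule: (h/2)[f(x₀) + 2f(x₁) + 2f(x₂) + ... + f(xₙ)]

x_0 = 1.2500, f(x_0) = 2.441406, coefficient = 1
x_1 = 1.5000, f(x_1) = 5.062500, coefficient = 2
x_2 = 1.7500, f(x_2) = 9.378906, coefficient = 2
x_3 = 2.0000, f(x_3) = 16.000000, coefficient = 2
x_4 = 2.2500, f(x_4) = 25.628906, coefficient = 2
x_5 = 2.5000, f(x_5) = 39.062500, coefficient = 1

I ≈ (0.250000/2) × 153.644531 = 19.205566
Exact value: 18.920898
Error: 0.284668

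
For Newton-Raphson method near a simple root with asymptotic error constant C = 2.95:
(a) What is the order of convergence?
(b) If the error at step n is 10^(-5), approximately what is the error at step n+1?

(a) Newton-Raphson has quadratic (order 2) convergence near simple roots.
    This means |e_{n+1}| ≈ C|e_n|².

(b) With |e_n| = 10^(-5) and C = 2.95:
    |e_{n+1}| ≈ 2.95 × (10^(-5))² = 2.95 × 10^(-10)

(a) 2 (quadratic); (b) |e_{n+1}| ≈ 2.950e-10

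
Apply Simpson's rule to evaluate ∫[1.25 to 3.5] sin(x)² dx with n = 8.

f(x) = sin(x)²
a = 1.25, b = 3.5, n = 8
h = (b - a)/n = 0.281250

Simpson's rule: (h/3)[f(x₀) + 4f(x₁) + 2f(x₂) + ... + f(xₙ)]

x_0 = 1.2500, f(x_0) = 0.900572, coefficient = 1
x_1 = 1.5312, f(x_1) = 0.998437, coefficient = 4
x_2 = 1.8125, f(x_2) = 0.942708, coefficient = 2
x_3 = 2.0938, f(x_3) = 0.750558, coefficient = 4
x_4 = 2.3750, f(x_4) = 0.481199, coefficient = 2
x_5 = 2.6562, f(x_5) = 0.217633, coefficient = 4
x_6 = 2.9375, f(x_6) = 0.041079, coefficient = 2
x_7 = 3.2188, f(x_7) = 0.005941, coefficient = 4
x_8 = 3.5000, f(x_8) = 0.123049, coefficient = 1

I ≈ (0.281250/3) × 11.843871 = 1.110363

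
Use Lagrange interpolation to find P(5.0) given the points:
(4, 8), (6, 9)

Lagrange interpolation formula:
P(x) = Σ yᵢ × Lᵢ(x)
where Lᵢ(x) = Π_{j≠i} (x - xⱼ)/(xᵢ - xⱼ)

L_0(5.0) = (5.0 - 6)/(4 - 6) = 0.500000
L_1(5.0) = (5.0 - 4)/(6 - 4) = 0.500000

P(5.0) = 8×L_0(5.0) + 9×L_1(5.0)
P(5.0) = 8.500000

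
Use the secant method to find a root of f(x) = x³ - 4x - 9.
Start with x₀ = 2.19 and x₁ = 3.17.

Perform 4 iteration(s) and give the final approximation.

f(x) = x³ - 4x - 9
x₀ = 2.19, x₁ = 3.17

Secant formula: x_{n+1} = x_n - f(x_n)(x_n - x_{n-1})/(f(x_n) - f(x_{n-1}))

Iteration 1:
  f(2.190000) = -7.256541
  f(3.170000) = 10.175013
  x_2 = 3.170000 - 10.175013×(3.170000 - 2.190000)/(10.175013 - (-7.256541))
       = 2.597962
Iteration 2:
  f(3.170000) = 10.175013
  f(2.597962) = -1.857148
  x_3 = 2.597962 - (-1.857148)×(2.597962 - 3.170000)/(-1.857148 - 10.175013)
       = 2.686255
Iteration 3:
  f(2.597962) = -1.857148
  f(2.686255) = -0.361092
  x_4 = 2.686255 - (-0.361092)×(2.686255 - 2.597962)/(-0.361092 - (-1.857148))
       = 2.707566
Iteration 4:
  f(2.686255) = -0.361092
  f(2.707566) = 0.018667
  x_5 = 2.707566 - 0.018667×(2.707566 - 2.686255)/(0.018667 - (-0.361092))
       = 2.706518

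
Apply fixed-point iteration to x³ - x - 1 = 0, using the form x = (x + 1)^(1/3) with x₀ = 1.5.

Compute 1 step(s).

Equation: x³ - x - 1 = 0
Fixed-point form: x = (x + 1)^(1/3)
x₀ = 1.5

x_1 = g(1.500000) = 1.357209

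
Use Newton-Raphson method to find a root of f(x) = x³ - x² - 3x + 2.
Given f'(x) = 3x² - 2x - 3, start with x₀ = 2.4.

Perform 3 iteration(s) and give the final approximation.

f(x) = x³ - x² - 3x + 2
f'(x) = 3x² - 2x - 3
x₀ = 2.4

Newton-Raphson formula: x_{n+1} = x_n - f(x_n)/f'(x_n)

Iteration 1:
  f(2.400000) = 2.864000
  f'(2.400000) = 9.480000
  x_1 = 2.400000 - 2.864000/9.480000 = 2.097890
Iteration 2:
  f(2.097890) = 0.538302
  f'(2.097890) = 6.007650
  x_2 = 2.097890 - 0.538302/6.007650 = 2.008288
Iteration 3:
  f(2.008288) = 0.041782
  f'(2.008288) = 5.083081
  x_3 = 2.008288 - 0.041782/5.083081 = 2.000068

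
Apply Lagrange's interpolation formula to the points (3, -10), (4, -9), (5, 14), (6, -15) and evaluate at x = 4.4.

Lagrange interpolation formula:
P(x) = Σ yᵢ × Lᵢ(x)
where Lᵢ(x) = Π_{j≠i} (x - xⱼ)/(xᵢ - xⱼ)

L_0(4.4) = (4.4 - 4)/(3 - 4) × (4.4 - 5)/(3 - 5) × (4.4 - 6)/(3 - 6) = -0.064000
L_1(4.4) = (4.4 - 3)/(4 - 3) × (4.4 - 5)/(4 - 5) × (4.4 - 6)/(4 - 6) = 0.672000
L_2(4.4) = (4.4 - 3)/(5 - 3) × (4.4 - 4)/(5 - 4) × (4.4 - 6)/(5 - 6) = 0.448000
L_3(4.4) = (4.4 - 3)/(6 - 3) × (4.4 - 4)/(6 - 4) × (4.4 - 5)/(6 - 5) = -0.056000

P(4.4) = (-10)×L_0(4.4) + (-9)×L_1(4.4) + 14×L_2(4.4) + (-15)×L_3(4.4)
P(4.4) = 1.704000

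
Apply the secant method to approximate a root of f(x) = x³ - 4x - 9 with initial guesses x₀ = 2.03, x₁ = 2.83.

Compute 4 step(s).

f(x) = x³ - 4x - 9
x₀ = 2.03, x₁ = 2.83

Secant formula: x_{n+1} = x_n - f(x_n)(x_n - x_{n-1})/(f(x_n) - f(x_{n-1}))

Iteration 1:
  f(2.030000) = -8.754573
  f(2.830000) = 2.345187
  x_2 = 2.830000 - 2.345187×(2.830000 - 2.030000)/(2.345187 - (-8.754573))
       = 2.660974
Iteration 2:
  f(2.830000) = 2.345187
  f(2.660974) = -0.802120
  x_3 = 2.660974 - (-0.802120)×(2.660974 - 2.830000)/(-0.802120 - 2.345187)
       = 2.704052
Iteration 3:
  f(2.660974) = -0.802120
  f(2.704052) = -0.044463
  x_4 = 2.704052 - (-0.044463)×(2.704052 - 2.660974)/(-0.044463 - (-0.802120))
       = 2.706580
Iteration 4:
  f(2.704052) = -0.044463
  f(2.706580) = 0.000931
  x_5 = 2.706580 - 0.000931×(2.706580 - 2.704052)/(0.000931 - (-0.044463))
       = 2.706528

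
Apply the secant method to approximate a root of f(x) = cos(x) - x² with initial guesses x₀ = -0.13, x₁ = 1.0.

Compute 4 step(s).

f(x) = cos(x) - x²
x₀ = -0.13, x₁ = 1.0

Secant formula: x_{n+1} = x_n - f(x_n)(x_n - x_{n-1})/(f(x_n) - f(x_{n-1}))

Iteration 1:
  f(-0.130000) = 0.974662
  f(1.000000) = -0.459698
  x_2 = 1.000000 - (-0.459698)×(1.000000 - (-0.130000))/(-0.459698 - 0.974662)
       = 0.637846
Iteration 2:
  f(1.000000) = -0.459698
  f(0.637846) = 0.396532
  x_3 = 0.637846 - 0.396532×(0.637846 - 1.000000)/(0.396532 - (-0.459698))
       = 0.805565
Iteration 3:
  f(0.637846) = 0.396532
  f(0.805565) = 0.043769
  x_4 = 0.805565 - 0.043769×(0.805565 - 0.637846)/(0.043769 - 0.396532)
       = 0.826375
Iteration 4:
  f(0.805565) = 0.043769
  f(0.826375) = -0.005348
  x_5 = 0.826375 - (-0.005348)×(0.826375 - 0.805565)/(-0.005348 - 0.043769)
       = 0.824109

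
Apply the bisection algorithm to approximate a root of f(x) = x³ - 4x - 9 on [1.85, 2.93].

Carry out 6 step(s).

f(x) = x³ - 4x - 9
Initial interval: [1.85, 2.93]

Iteration 1:
  c_1 = (1.850000 + 2.930000)/2 = 2.390000
  f(c_1) = f(2.390000) = -4.908081
  f(a) × f(c) ≥ 0, new interval: [2.390000, 2.930000]
Iteration 2:
  c_2 = (2.390000 + 2.930000)/2 = 2.660000
  f(c_2) = f(2.660000) = -0.818904
  f(a) × f(c) ≥ 0, new interval: [2.660000, 2.930000]
Iteration 3:
  c_3 = (2.660000 + 2.930000)/2 = 2.795000
  f(c_3) = f(2.795000) = 1.654610
  f(a) × f(c) < 0, new interval: [2.660000, 2.795000]
Iteration 4:
  c_4 = (2.660000 + 2.795000)/2 = 2.727500
  f(c_4) = f(2.727500) = 0.380571
  f(a) × f(c) < 0, new interval: [2.660000, 2.727500]
Iteration 5:
  c_5 = (2.660000 + 2.727500)/2 = 2.693750
  f(c_5) = f(2.693750) = -0.228371
  f(a) × f(c) ≥ 0, new interval: [2.693750, 2.727500]
Iteration 6:
  c_6 = (2.693750 + 2.727500)/2 = 2.710625
  f(c_6) = f(2.710625) = 0.073784
  f(a) × f(c) < 0, new interval: [2.693750, 2.710625]

After 6 iteration(s), the approximation is c_6 = 2.710625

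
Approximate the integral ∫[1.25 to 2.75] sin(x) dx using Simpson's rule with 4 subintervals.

f(x) = sin(x)
a = 1.25, b = 2.75, n = 4
h = (b - a)/n = 0.375000

Simpson's rule: (h/3)[f(x₀) + 4f(x₁) + 2f(x₂) + ... + f(xₙ)]

x_0 = 1.2500, f(x_0) = 0.948985, coefficient = 1
x_1 = 1.6250, f(x_1) = 0.998531, coefficient = 4
x_2 = 2.0000, f(x_2) = 0.909297, coefficient = 2
x_3 = 2.3750, f(x_3) = 0.693685, coefficient = 4
x_4 = 2.7500, f(x_4) = 0.381661, coefficient = 1

I ≈ (0.375000/3) × 9.918106 = 1.239763
Exact value: 1.239625
Error: 0.000139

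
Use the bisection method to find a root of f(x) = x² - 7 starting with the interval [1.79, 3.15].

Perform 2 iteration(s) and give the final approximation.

f(x) = x² - 7
Initial interval: [1.79, 3.15]

Iteration 1:
  c_1 = (1.790000 + 3.150000)/2 = 2.470000
  f(c_1) = f(2.470000) = -0.899100
  f(a) × f(c) ≥ 0, new interval: [2.470000, 3.150000]
Iteration 2:
  c_2 = (2.470000 + 3.150000)/2 = 2.810000
  f(c_2) = f(2.810000) = 0.896100
  f(a) × f(c) < 0, new interval: [2.470000, 2.810000]

After 2 iteration(s), the approximation is c_2 = 2.810000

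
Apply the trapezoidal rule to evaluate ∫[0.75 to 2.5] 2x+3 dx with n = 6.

f(x) = 2x+3
a = 0.75, b = 2.5, n = 6
h = (b - a)/n = 0.291667

Trapezoidal rule: (h/2)[f(x₀) + 2f(x₁) + 2f(x₂) + ... + f(xₙ)]

x_0 = 0.7500, f(x_0) = 4.500000, coefficient = 1
x_1 = 1.0417, f(x_1) = 5.083333, coefficient = 2
x_2 = 1.3333, f(x_2) = 5.666667, coefficient = 2
x_3 = 1.6250, f(x_3) = 6.250000, coefficient = 2
x_4 = 1.9167, f(x_4) = 6.833333, coefficient = 2
x_5 = 2.2083, f(x_5) = 7.416667, coefficient = 2
x_6 = 2.5000, f(x_6) = 8.000000, coefficient = 1

I ≈ (0.291667/2) × 75.000000 = 10.937500
Exact value: 10.937500
Error: 0.000000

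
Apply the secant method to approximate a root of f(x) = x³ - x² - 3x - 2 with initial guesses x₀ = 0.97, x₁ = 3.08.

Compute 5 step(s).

f(x) = x³ - x² - 3x - 2
x₀ = 0.97, x₁ = 3.08

Secant formula: x_{n+1} = x_n - f(x_n)(x_n - x_{n-1})/(f(x_n) - f(x_{n-1}))

Iteration 1:
  f(0.970000) = -4.938227
  f(3.080000) = 8.491712
  x_2 = 3.080000 - 8.491712×(3.080000 - 0.970000)/(8.491712 - (-4.938227))
       = 1.745853
Iteration 2:
  f(3.080000) = 8.491712
  f(1.745853) = -4.964197
  x_3 = 1.745853 - (-4.964197)×(1.745853 - 3.080000)/(-4.964197 - 8.491712)
       = 2.238051
Iteration 3:
  f(1.745853) = -4.964197
  f(2.238051) = -2.512915
  x_4 = 2.238051 - (-2.512915)×(2.238051 - 1.745853)/(-2.512915 - (-4.964197))
       = 2.742624
Iteration 4:
  f(2.238051) = -2.512915
  f(2.742624) = 2.880123
  x_5 = 2.742624 - 2.880123×(2.742624 - 2.238051)/(2.880123 - (-2.512915))
       = 2.473159
Iteration 5:
  f(2.742624) = 2.880123
  f(2.473159) = -0.408873
  x_6 = 2.473159 - (-0.408873)×(2.473159 - 2.742624)/(-0.408873 - 2.880123)
       = 2.506658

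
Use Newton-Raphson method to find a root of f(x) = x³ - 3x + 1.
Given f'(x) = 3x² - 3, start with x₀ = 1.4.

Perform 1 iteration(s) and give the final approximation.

f(x) = x³ - 3x + 1
f'(x) = 3x² - 3
x₀ = 1.4

Newton-Raphson formula: x_{n+1} = x_n - f(x_n)/f'(x_n)

Iteration 1:
  f(1.400000) = -0.456000
  f'(1.400000) = 2.880000
  x_1 = 1.400000 - (-0.456000)/2.880000 = 1.558333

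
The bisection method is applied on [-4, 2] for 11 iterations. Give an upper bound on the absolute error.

Bisection error bound: |error| ≤ (b-a)/2^n
|error| ≤ (2 - (-4))/2^11 = 6/2^11
|error| ≤ 0.0029296875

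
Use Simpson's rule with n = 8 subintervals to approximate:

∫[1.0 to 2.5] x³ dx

f(x) = x³
a = 1.0, b = 2.5, n = 8
h = (b - a)/n = 0.187500

Simpson's rule: (h/3)[f(x₀) + 4f(x₁) + 2f(x₂) + ... + f(xₙ)]

x_0 = 1.0000, f(x_0) = 1.000000, coefficient = 1
x_1 = 1.1875, f(x_1) = 1.674561, coefficient = 4
x_2 = 1.3750, f(x_2) = 2.599609, coefficient = 2
x_3 = 1.5625, f(x_3) = 3.814697, coefficient = 4
x_4 = 1.7500, f(x_4) = 5.359375, coefficient = 2
x_5 = 1.9375, f(x_5) = 7.273193, coefficient = 4
x_6 = 2.1250, f(x_6) = 9.595703, coefficient = 2
x_7 = 2.3125, f(x_7) = 12.366455, coefficient = 4
x_8 = 2.5000, f(x_8) = 15.625000, coefficient = 1

I ≈ (0.187500/3) × 152.250000 = 9.515625
Exact value: 9.515625
Error: 0.000000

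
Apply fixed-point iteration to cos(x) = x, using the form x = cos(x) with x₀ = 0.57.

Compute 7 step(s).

Equation: cos(x) = x
Fixed-point form: x = cos(x)
x₀ = 0.57

x_1 = g(0.570000) = 0.841901
x_2 = g(0.841901) = 0.666046
x_3 = g(0.666046) = 0.786271
x_4 = g(0.786271) = 0.706489
x_5 = g(0.706489) = 0.760646
x_6 = g(0.760646) = 0.724391
x_7 = g(0.724391) = 0.748903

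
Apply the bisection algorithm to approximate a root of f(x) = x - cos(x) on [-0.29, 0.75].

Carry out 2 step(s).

f(x) = x - cos(x)
Initial interval: [-0.29, 0.75]

Iteration 1:
  c_1 = (-0.290000 + 0.750000)/2 = 0.230000
  f(c_1) = f(0.230000) = -0.743666
  f(a) × f(c) ≥ 0, new interval: [0.230000, 0.750000]
Iteration 2:
  c_2 = (0.230000 + 0.750000)/2 = 0.490000
  f(c_2) = f(0.490000) = -0.392333
  f(a) × f(c) ≥ 0, new interval: [0.490000, 0.750000]

After 2 iteration(s), the approximation is c_2 = 0.490000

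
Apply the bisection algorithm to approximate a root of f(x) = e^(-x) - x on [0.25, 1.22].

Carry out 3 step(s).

f(x) = e^(-x) - x
Initial interval: [0.25, 1.22]

Iteration 1:
  c_1 = (0.250000 + 1.220000)/2 = 0.735000
  f(c_1) = f(0.735000) = -0.255495
  f(a) × f(c) < 0, new interval: [0.250000, 0.735000]
Iteration 2:
  c_2 = (0.250000 + 0.735000)/2 = 0.492500
  f(c_2) = f(0.492500) = 0.118597
  f(a) × f(c) ≥ 0, new interval: [0.492500, 0.735000]
Iteration 3:
  c_3 = (0.492500 + 0.735000)/2 = 0.613750
  f(c_3) = f(0.613750) = -0.072433
  f(a) × f(c) < 0, new interval: [0.492500, 0.613750]

After 3 iteration(s), the approximation is c_3 = 0.613750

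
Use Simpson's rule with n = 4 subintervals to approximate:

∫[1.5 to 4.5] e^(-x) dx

f(x) = e^(-x)
a = 1.5, b = 4.5, n = 4
h = (b - a)/n = 0.750000

Simpson's rule: (h/3)[f(x₀) + 4f(x₁) + 2f(x₂) + ... + f(xₙ)]

x_0 = 1.5000, f(x_0) = 0.223130, coefficient = 1
x_1 = 2.2500, f(x_1) = 0.105399, coefficient = 4
x_2 = 3.0000, f(x_2) = 0.049787, coefficient = 2
x_3 = 3.7500, f(x_3) = 0.023518, coefficient = 4
x_4 = 4.5000, f(x_4) = 0.011109, coefficient = 1

I ≈ (0.750000/3) × 0.849481 = 0.212370
Exact value: 0.212021
Error: 0.000349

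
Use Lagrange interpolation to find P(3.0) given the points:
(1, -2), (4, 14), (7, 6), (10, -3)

Lagrange interpolation formula:
P(x) = Σ yᵢ × Lᵢ(x)
where Lᵢ(x) = Π_{j≠i} (x - xⱼ)/(xᵢ - xⱼ)

L_0(3.0) = (3.0 - 4)/(1 - 4) × (3.0 - 7)/(1 - 7) × (3.0 - 10)/(1 - 10) = 0.172840
L_1(3.0) = (3.0 - 1)/(4 - 1) × (3.0 - 7)/(4 - 7) × (3.0 - 10)/(4 - 10) = 1.037037
L_2(3.0) = (3.0 - 1)/(7 - 1) × (3.0 - 4)/(7 - 4) × (3.0 - 10)/(7 - 10) = -0.259259
L_3(3.0) = (3.0 - 1)/(10 - 1) × (3.0 - 4)/(10 - 4) × (3.0 - 7)/(10 - 7) = 0.049383

P(3.0) = (-2)×L_0(3.0) + 14×L_1(3.0) + 6×L_2(3.0) + (-3)×L_3(3.0)
P(3.0) = 12.469136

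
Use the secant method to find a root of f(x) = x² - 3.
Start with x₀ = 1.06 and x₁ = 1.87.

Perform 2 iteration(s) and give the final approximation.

f(x) = x² - 3
x₀ = 1.06, x₁ = 1.87

Secant formula: x_{n+1} = x_n - f(x_n)(x_n - x_{n-1})/(f(x_n) - f(x_{n-1}))

Iteration 1:
  f(1.060000) = -1.876400
  f(1.870000) = 0.496900
  x_2 = 1.870000 - 0.496900×(1.870000 - 1.060000)/(0.496900 - (-1.876400))
       = 1.700410
Iteration 2:
  f(1.870000) = 0.496900
  f(1.700410) = -0.108607
  x_3 = 1.700410 - (-0.108607)×(1.700410 - 1.870000)/(-0.108607 - 0.496900)
       = 1.730828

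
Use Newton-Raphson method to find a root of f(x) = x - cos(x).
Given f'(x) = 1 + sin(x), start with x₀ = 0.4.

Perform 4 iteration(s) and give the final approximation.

f(x) = x - cos(x)
f'(x) = 1 + sin(x)
x₀ = 0.4

Newton-Raphson formula: x_{n+1} = x_n - f(x_n)/f'(x_n)

Iteration 1:
  f(0.400000) = -0.521061
  f'(0.400000) = 1.389418
  x_1 = 0.400000 - (-0.521061)/1.389418 = 0.775021
Iteration 2:
  f(0.775021) = 0.060615
  f'(0.775021) = 1.699731
  x_2 = 0.775021 - 0.060615/1.699731 = 0.739360
Iteration 3:
  f(0.739360) = 0.000460
  f'(0.739360) = 1.673815
  x_3 = 0.739360 - 0.000460/1.673815 = 0.739085
Iteration 4:
  f(0.739085) = 0.000000
  f'(0.739085) = 1.673612
  x_4 = 0.739085 - 0.000000/1.673612 = 0.739085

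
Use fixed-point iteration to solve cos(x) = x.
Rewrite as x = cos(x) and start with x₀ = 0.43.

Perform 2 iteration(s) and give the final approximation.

Equation: cos(x) = x
Fixed-point form: x = cos(x)
x₀ = 0.43

x_1 = g(0.430000) = 0.908966
x_2 = g(0.908966) = 0.614562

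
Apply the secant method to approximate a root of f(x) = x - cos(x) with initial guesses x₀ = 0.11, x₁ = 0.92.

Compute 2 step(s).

f(x) = x - cos(x)
x₀ = 0.11, x₁ = 0.92

Secant formula: x_{n+1} = x_n - f(x_n)(x_n - x_{n-1})/(f(x_n) - f(x_{n-1}))

Iteration 1:
  f(0.110000) = -0.883956
  f(0.920000) = 0.314180
  x_2 = 0.920000 - 0.314180×(0.920000 - 0.110000)/(0.314180 - (-0.883956))
       = 0.707599
Iteration 2:
  f(0.920000) = 0.314180
  f(0.707599) = -0.052326
  x_3 = 0.707599 - (-0.052326)×(0.707599 - 0.920000)/(-0.052326 - 0.314180)
       = 0.737923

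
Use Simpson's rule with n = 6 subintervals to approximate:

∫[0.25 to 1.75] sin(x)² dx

f(x) = sin(x)²
a = 0.25, b = 1.75, n = 6
h = (b - a)/n = 0.250000

Simpson's rule: (h/3)[f(x₀) + 4f(x₁) + 2f(x₂) + ... + f(xₙ)]

x_0 = 0.2500, f(x_0) = 0.061209, coefficient = 1
x_1 = 0.5000, f(x_1) = 0.229849, coefficient = 4
x_2 = 0.7500, f(x_2) = 0.464631, coefficient = 2
x_3 = 1.0000, f(x_3) = 0.708073, coefficient = 4
x_4 = 1.2500, f(x_4) = 0.900572, coefficient = 2
x_5 = 1.5000, f(x_5) = 0.994996, coefficient = 4
x_6 = 1.7500, f(x_6) = 0.968228, coefficient = 1

I ≈ (0.250000/3) × 11.491518 = 0.957626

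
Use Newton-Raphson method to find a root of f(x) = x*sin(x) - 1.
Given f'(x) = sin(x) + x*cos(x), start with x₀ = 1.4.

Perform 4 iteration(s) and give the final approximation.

f(x) = x*sin(x) - 1
f'(x) = sin(x) + x*cos(x)
x₀ = 1.4

Newton-Raphson formula: x_{n+1} = x_n - f(x_n)/f'(x_n)

Iteration 1:
  f(1.400000) = 0.379630
  f'(1.400000) = 1.223404
  x_1 = 1.400000 - 0.379630/1.223404 = 1.089694
Iteration 2:
  f(1.089694) = -0.034002
  f'(1.089694) = 1.390749
  x_2 = 1.089694 - (-0.034002)/1.390749 = 1.114143
Iteration 3:
  f(1.114143) = -0.000020
  f'(1.114143) = 1.388811
  x_3 = 1.114143 - (-0.000020)/1.388811 = 1.114157
Iteration 4:
  f(1.114157) = 0.000000
  f'(1.114157) = 1.388809
  x_4 = 1.114157 - 0.000000/1.388809 = 1.114157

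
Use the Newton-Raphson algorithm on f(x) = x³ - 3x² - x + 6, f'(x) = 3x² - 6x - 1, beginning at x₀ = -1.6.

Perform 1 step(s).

f(x) = x³ - 3x² - x + 6
f'(x) = 3x² - 6x - 1
x₀ = -1.6

Newton-Raphson formula: x_{n+1} = x_n - f(x_n)/f'(x_n)

Iteration 1:
  f(-1.600000) = -4.176000
  f'(-1.600000) = 16.280000
  x_1 = -1.600000 - (-4.176000)/16.280000 = -1.343489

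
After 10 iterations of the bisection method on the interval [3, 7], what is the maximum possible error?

Bisection error bound: |error| ≤ (b-a)/2^n
|error| ≤ (7 - 3)/2^10 = 4/2^10
|error| ≤ 0.0039062500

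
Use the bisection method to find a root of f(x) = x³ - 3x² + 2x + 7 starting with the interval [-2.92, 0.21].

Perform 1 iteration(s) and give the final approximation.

f(x) = x³ - 3x² + 2x + 7
Initial interval: [-2.92, 0.21]

Iteration 1:
  c_1 = (-2.920000 + 0.210000)/2 = -1.355000
  f(c_1) = f(-1.355000) = -3.705889
  f(a) × f(c) ≥ 0, new interval: [-1.355000, 0.210000]

After 1 iteration(s), the approximation is c_1 = -1.355000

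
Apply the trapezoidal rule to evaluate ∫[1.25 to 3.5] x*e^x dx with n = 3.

f(x) = x*e^x
a = 1.25, b = 3.5, n = 3
h = (b - a)/n = 0.750000

Trapezoidal rule: (h/2)[f(x₀) + 2f(x₁) + 2f(x₂) + ... + f(xₙ)]

x_0 = 1.2500, f(x_0) = 4.362929, coefficient = 1
x_1 = 2.0000, f(x_1) = 14.778112, coefficient = 2
x_2 = 2.7500, f(x_2) = 43.017238, coefficient = 2
x_3 = 3.5000, f(x_3) = 115.904082, coefficient = 1

I ≈ (0.750000/2) × 235.857710 = 88.446641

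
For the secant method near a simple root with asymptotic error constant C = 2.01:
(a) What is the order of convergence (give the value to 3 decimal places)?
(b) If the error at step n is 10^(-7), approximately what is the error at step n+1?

(a) Secant method has superlinear convergence with order φ = (1+√5)/2 ≈ 1.618.
    This means |e_{n+1}| ≈ C|e_n|^1.618.

(b) With |e_n| = 10^(-7) and C = 2.01:
    |e_{n+1}| ≈ 2.01 × (10^(-7))^1.618 = 2.01 × 10^(-11.33)

(a) ≈ 1.618 (golden ratio); (b) |e_{n+1}| ≈ 9.483e-12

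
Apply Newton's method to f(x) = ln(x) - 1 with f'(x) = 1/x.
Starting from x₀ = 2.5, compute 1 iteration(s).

f(x) = ln(x) - 1
f'(x) = 1/x
x₀ = 2.5

Newton-Raphson formula: x_{n+1} = x_n - f(x_n)/f'(x_n)

Iteration 1:
  f(2.500000) = -0.083709
  f'(2.500000) = 0.400000
  x_1 = 2.500000 - (-0.083709)/0.400000 = 2.709273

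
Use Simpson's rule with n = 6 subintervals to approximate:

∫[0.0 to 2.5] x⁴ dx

f(x) = x⁴
a = 0.0, b = 2.5, n = 6
h = (b - a)/n = 0.416667

Simpson's rule: (h/3)[f(x₀) + 4f(x₁) + 2f(x₂) + ... + f(xₙ)]

x_0 = 0.0000, f(x_0) = 0.000000, coefficient = 1
x_1 = 0.4167, f(x_1) = 0.030141, coefficient = 4
x_2 = 0.8333, f(x_2) = 0.482253, coefficient = 2
x_3 = 1.2500, f(x_3) = 2.441406, coefficient = 4
x_4 = 1.6667, f(x_4) = 7.716049, coefficient = 2
x_5 = 2.0833, f(x_5) = 18.838011, coefficient = 4
x_6 = 2.5000, f(x_6) = 39.062500, coefficient = 1

I ≈ (0.416667/3) × 140.697338 = 19.541297
Exact value: 19.531250
Error: 0.010047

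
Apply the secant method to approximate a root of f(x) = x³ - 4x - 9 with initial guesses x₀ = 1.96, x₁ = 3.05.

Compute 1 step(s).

f(x) = x³ - 4x - 9
x₀ = 1.96, x₁ = 3.05

Secant formula: x_{n+1} = x_n - f(x_n)(x_n - x_{n-1})/(f(x_n) - f(x_{n-1}))

Iteration 1:
  f(1.960000) = -9.310464
  f(3.050000) = 7.172625
  x_2 = 3.050000 - 7.172625×(3.050000 - 1.960000)/(7.172625 - (-9.310464))
       = 2.575686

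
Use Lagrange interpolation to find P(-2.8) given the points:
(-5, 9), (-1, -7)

Lagrange interpolation formula:
P(x) = Σ yᵢ × Lᵢ(x)
where Lᵢ(x) = Π_{j≠i} (x - xⱼ)/(xᵢ - xⱼ)

L_0(-2.8) = (-2.8 - (-1))/(-5 - (-1)) = 0.450000
L_1(-2.8) = (-2.8 - (-5))/(-1 - (-5)) = 0.550000

P(-2.8) = 9×L_0(-2.8) + (-7)×L_1(-2.8)
P(-2.8) = 0.200000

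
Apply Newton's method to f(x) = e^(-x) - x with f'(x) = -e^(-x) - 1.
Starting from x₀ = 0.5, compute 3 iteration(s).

f(x) = e^(-x) - x
f'(x) = -e^(-x) - 1
x₀ = 0.5

Newton-Raphson formula: x_{n+1} = x_n - f(x_n)/f'(x_n)

Iteration 1:
  f(0.500000) = 0.106531
  f'(0.500000) = -1.606531
  x_1 = 0.500000 - 0.106531/(-1.606531) = 0.566311
Iteration 2:
  f(0.566311) = 0.001305
  f'(0.566311) = -1.567616
  x_2 = 0.566311 - 0.001305/(-1.567616) = 0.567143
Iteration 3:
  f(0.567143) = 0.000000
  f'(0.567143) = -1.567143
  x_3 = 0.567143 - 0.000000/(-1.567143) = 0.567143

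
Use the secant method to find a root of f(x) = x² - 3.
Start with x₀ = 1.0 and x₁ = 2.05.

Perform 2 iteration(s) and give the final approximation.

f(x) = x² - 3
x₀ = 1.0, x₁ = 2.05

Secant formula: x_{n+1} = x_n - f(x_n)(x_n - x_{n-1})/(f(x_n) - f(x_{n-1}))

Iteration 1:
  f(1.000000) = -2.000000
  f(2.050000) = 1.202500
  x_2 = 2.050000 - 1.202500×(2.050000 - 1.000000)/(1.202500 - (-2.000000))
       = 1.655738
Iteration 2:
  f(2.050000) = 1.202500
  f(1.655738) = -0.258533
  x_3 = 1.655738 - (-0.258533)×(1.655738 - 2.050000)/(-0.258533 - 1.202500)
       = 1.725503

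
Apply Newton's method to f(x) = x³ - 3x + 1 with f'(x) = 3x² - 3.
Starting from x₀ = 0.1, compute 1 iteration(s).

f(x) = x³ - 3x + 1
f'(x) = 3x² - 3
x₀ = 0.1

Newton-Raphson formula: x_{n+1} = x_n - f(x_n)/f'(x_n)

Iteration 1:
  f(0.100000) = 0.701000
  f'(0.100000) = -2.970000
  x_1 = 0.100000 - 0.701000/(-2.970000) = 0.336027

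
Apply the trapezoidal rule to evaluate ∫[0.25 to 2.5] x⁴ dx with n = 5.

f(x) = x⁴
a = 0.25, b = 2.5, n = 5
h = (b - a)/n = 0.450000

Trapezoidal rule: (h/2)[f(x₀) + 2f(x₁) + 2f(x₂) + ... + f(xₙ)]

x_0 = 0.2500, f(x_0) = 0.003906, coefficient = 1
x_1 = 0.7000, f(x_1) = 0.240100, coefficient = 2
x_2 = 1.1500, f(x_2) = 1.749006, coefficient = 2
x_3 = 1.6000, f(x_3) = 6.553600, coefficient = 2
x_4 = 2.0500, f(x_4) = 17.661006, coefficient = 2
x_5 = 2.5000, f(x_5) = 39.062500, coefficient = 1

I ≈ (0.450000/2) × 91.473831 = 20.581612
Exact value: 19.531055
Error: 1.050557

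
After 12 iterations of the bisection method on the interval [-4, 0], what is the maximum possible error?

Bisection error bound: |error| ≤ (b-a)/2^n
|error| ≤ (0 - (-4))/2^12 = 4/2^12
|error| ≤ 0.0009765625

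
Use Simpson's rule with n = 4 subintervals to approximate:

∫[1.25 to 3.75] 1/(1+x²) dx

f(x) = 1/(1+x²)
a = 1.25, b = 3.75, n = 4
h = (b - a)/n = 0.625000

Simpson's rule: (h/3)[f(x₀) + 4f(x₁) + 2f(x₂) + ... + f(xₙ)]

x_0 = 1.2500, f(x_0) = 0.390244, coefficient = 1
x_1 = 1.8750, f(x_1) = 0.221453, coefficient = 4
x_2 = 2.5000, f(x_2) = 0.137931, coefficient = 2
x_3 = 3.1250, f(x_3) = 0.092888, coefficient = 4
x_4 = 3.7500, f(x_4) = 0.066390, coefficient = 1

I ≈ (0.625000/3) × 1.989862 = 0.414555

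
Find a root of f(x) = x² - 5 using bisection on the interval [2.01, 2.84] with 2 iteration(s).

f(x) = x² - 5
Initial interval: [2.01, 2.84]

Iteration 1:
  c_1 = (2.010000 + 2.840000)/2 = 2.425000
  f(c_1) = f(2.425000) = 0.880625
  f(a) × f(c) < 0, new interval: [2.010000, 2.425000]
Iteration 2:
  c_2 = (2.010000 + 2.425000)/2 = 2.217500
  f(c_2) = f(2.217500) = -0.082694
  f(a) × f(c) ≥ 0, new interval: [2.217500, 2.425000]

After 2 iteration(s), the approximation is c_2 = 2.217500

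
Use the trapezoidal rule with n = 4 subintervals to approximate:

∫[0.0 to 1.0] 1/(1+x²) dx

f(x) = 1/(1+x²)
a = 0.0, b = 1.0, n = 4
h = (b - a)/n = 0.250000

Trapezoidal rule: (h/2)[f(x₀) + 2f(x₁) + 2f(x₂) + ... + f(xₙ)]

x_0 = 0.0000, f(x_0) = 1.000000, coefficient = 1
x_1 = 0.2500, f(x_1) = 0.941176, coefficient = 2
x_2 = 0.5000, f(x_2) = 0.800000, coefficient = 2
x_3 = 0.7500, f(x_3) = 0.640000, coefficient = 2
x_4 = 1.0000, f(x_4) = 0.500000, coefficient = 1

I ≈ (0.250000/2) × 6.262353 = 0.782794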